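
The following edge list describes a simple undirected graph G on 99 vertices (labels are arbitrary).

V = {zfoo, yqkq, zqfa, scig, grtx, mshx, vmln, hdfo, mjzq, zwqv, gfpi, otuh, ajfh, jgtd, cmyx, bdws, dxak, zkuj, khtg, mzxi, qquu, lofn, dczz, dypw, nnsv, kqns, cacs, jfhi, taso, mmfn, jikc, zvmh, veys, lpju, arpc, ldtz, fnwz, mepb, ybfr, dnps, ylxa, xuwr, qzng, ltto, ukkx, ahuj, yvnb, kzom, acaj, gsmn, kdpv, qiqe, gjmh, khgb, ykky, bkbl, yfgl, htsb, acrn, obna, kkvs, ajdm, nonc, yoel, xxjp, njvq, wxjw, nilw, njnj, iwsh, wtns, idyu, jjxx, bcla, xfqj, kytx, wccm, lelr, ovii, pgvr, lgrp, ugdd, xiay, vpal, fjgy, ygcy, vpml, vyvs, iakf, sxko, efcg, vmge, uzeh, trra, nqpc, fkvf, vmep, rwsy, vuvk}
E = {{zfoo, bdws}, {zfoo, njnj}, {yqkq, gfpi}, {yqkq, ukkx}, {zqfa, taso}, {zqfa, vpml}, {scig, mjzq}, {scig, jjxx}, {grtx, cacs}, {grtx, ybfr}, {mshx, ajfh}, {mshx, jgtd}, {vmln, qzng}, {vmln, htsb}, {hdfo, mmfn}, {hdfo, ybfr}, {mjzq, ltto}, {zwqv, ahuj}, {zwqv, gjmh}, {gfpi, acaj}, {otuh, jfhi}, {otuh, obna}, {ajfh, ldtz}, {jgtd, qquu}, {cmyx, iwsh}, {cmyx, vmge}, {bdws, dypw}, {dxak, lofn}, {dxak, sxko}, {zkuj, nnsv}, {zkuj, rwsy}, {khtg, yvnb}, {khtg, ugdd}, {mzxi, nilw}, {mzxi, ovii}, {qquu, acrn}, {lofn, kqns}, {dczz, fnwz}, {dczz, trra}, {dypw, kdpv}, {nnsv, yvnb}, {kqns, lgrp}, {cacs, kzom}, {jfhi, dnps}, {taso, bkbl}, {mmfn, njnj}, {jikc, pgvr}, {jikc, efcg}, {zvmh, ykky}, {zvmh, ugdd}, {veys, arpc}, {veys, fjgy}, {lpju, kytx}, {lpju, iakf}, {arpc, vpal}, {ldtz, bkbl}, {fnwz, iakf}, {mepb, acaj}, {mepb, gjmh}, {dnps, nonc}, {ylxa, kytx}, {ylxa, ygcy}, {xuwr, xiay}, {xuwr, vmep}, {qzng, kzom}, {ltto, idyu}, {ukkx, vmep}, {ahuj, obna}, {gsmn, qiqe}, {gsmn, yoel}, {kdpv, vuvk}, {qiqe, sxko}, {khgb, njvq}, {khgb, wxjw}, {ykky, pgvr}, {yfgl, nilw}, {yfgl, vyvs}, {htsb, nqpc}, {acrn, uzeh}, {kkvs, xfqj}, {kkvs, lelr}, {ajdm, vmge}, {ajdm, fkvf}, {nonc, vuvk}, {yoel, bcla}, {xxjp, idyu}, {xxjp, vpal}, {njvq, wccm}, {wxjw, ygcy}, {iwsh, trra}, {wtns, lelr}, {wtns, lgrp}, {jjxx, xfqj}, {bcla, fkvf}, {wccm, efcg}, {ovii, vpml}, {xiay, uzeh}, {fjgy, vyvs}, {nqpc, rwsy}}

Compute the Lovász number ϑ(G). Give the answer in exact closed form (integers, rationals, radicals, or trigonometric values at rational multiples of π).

99*cos(pi/99)/(cos(pi/99) + 1)

deg(gjmh) = 2; N(gjmh) = {zwqv, mepb}.
deg(qzng) = 2; N(qzng) = {vmln, kzom}.
deg(hdfo) = 2; N(hdfo) = {mmfn, ybfr}.
Vertex dypw has 2 neighbors: bdws, kdpv.
Regular of degree 2 on 99 vertices: this is C_{99}, the 99-cycle.
A has 50 distinct eigenvalues ≈ [2.0, 1.996, 1.984, 1.964, 1.936, 1.9, 1.857, 1.806, 1.748, 1.683, 1.611, 1.532, 1.447, 1.357, 1.261, 1.16, 1.054, 0.945, 0.831, 0.714, 0.594, 0.472, 0.347, 0.222, 0.095, -0.032, -0.158, -0.285, -0.41, -0.533, -0.654, -0.773, -0.888, -1.0, -1.108, -1.211, -1.31, -1.403, -1.491, -1.572, -1.647, -1.716, -1.778, -1.832, -1.879, -1.919, -1.951, -1.975, -1.991, -1.999].
ϑ = −N·λ_min/(λ_max−λ_min) = −99·(-2*cos(pi/99))/(2−(-2*cos(pi/99))) = 99*cos(pi/99)/(cos(pi/99) + 1).
= 49.487536287… (decimal).
Sandwich: α(G)=49 ≤ ϑ(G)=99*cos(pi/99)/(cos(pi/99) + 1) ≤ χ(Ḡ)=50 (both strict).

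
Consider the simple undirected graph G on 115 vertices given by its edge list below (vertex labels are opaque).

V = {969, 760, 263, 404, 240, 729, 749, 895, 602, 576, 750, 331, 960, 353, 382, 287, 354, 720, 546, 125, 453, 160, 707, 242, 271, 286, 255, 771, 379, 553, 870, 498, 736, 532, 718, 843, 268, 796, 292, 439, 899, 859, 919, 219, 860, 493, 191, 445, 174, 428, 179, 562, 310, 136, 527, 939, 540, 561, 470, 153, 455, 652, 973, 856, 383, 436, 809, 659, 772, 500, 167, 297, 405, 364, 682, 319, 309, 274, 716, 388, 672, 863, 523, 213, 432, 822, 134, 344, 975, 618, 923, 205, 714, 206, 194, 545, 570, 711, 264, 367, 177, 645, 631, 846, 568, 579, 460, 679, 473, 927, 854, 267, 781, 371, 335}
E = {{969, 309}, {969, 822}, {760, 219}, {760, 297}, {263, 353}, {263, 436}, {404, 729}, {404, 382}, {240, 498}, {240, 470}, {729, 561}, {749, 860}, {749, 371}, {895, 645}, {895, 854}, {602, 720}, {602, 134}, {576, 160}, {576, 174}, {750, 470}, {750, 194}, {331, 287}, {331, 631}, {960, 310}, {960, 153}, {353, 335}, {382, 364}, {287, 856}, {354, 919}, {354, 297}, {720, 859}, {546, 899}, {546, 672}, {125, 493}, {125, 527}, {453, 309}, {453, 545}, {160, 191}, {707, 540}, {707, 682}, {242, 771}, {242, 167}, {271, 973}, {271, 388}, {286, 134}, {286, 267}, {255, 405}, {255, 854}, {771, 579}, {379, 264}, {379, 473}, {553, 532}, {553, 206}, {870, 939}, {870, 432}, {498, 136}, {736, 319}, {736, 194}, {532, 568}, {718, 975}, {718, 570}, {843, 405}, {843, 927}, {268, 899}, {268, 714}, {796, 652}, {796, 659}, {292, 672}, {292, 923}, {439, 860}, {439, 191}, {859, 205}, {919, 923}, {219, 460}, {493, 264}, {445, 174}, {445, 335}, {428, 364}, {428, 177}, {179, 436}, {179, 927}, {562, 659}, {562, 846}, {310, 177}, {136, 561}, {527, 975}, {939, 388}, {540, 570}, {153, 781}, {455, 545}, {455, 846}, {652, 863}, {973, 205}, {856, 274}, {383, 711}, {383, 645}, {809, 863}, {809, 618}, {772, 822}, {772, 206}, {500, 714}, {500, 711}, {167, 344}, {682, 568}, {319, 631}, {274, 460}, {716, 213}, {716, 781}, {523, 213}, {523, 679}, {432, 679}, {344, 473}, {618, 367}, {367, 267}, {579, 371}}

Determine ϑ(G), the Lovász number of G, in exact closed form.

N(125) = {493, 527}, |N(125)| = 2.
deg(331) = 2; N(331) = {287, 631}.
N(405) = {255, 843}, |N(405)| = 2.
N(297) = {760, 354}, |N(297)| = 2.
2-regular, N=115; connected 2-regular on 115 ⇒ C_{115}.
spec(A) ≈ [2.0, 1.99702, 1.98807, 1.97319, 1.95243, 1.92583, 1.89349, 1.8555, 1.81197, 1.76304, 1.70884, 1.64954, 1.58532, 1.51637, 1.44289, 1.36511, 1.28325, 1.19756, 1.1083, 1.01573, 0.92013, 0.82178, 0.72098, 0.61803, 0.51324, 0.40691, 0.29937, 0.19094, 0.08193, -0.02732, -0.13648, -0.24524, -0.35327, -0.46025, -0.56585, -0.66976, -0.77167, -0.87128, -0.96829, -1.06241, -1.15336, -1.24087, -1.32467, -1.40452, -1.48018, -1.55142, -1.61803, -1.67982, -1.73659, -1.78817, -1.83442, -1.8752, -1.91038, -1.93985, -1.96354, -1.98137, -1.99329, -1.99925] (distinct, 5 d.p.).
Lovász: ϑ = −115(-2*cos(pi/115))/(2+-(-1)*2*cos(pi/115)) = 115*cos(pi/115)/(cos(pi/115) + 1).
ϑ(G) ≈ 57.489271.
α=57, χ(Ḡ)=58; ϑ=115*cos(pi/115)/(cos(pi/115) + 1) lies between (both strict).

115*cos(pi/115)/(cos(pi/115) + 1)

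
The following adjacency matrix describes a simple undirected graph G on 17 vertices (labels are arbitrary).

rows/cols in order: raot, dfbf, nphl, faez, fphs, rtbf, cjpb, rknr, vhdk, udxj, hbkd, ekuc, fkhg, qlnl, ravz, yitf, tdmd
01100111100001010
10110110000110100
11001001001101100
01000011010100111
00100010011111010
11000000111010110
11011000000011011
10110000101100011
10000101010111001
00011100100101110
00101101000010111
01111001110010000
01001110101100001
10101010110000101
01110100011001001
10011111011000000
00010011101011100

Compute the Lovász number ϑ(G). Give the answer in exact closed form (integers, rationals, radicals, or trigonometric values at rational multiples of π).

sqrt(17)

deg(fkhg) = 8; N(fkhg) = {dfbf, fphs, rtbf, cjpb, vhdk, hbkd, ekuc, tdmd}.
Vertex hbkd has 8 neighbors: nphl, fphs, rtbf, rknr, fkhg, ravz, yitf, tdmd.
N(nphl) = {raot, dfbf, fphs, rknr, hbkd, ekuc, qlnl, ravz}, |N(nphl)| = 8.
deg(qlnl) = 8; N(qlnl) = {raot, nphl, fphs, cjpb, vhdk, udxj, ravz, tdmd}.
deg(v) = 8 for all v (|V|=17); Paley(17): SR with (k,λ,μ)=(8,3,4).
spec(A) ≈ [8.0, 1.561553, -2.561553] (distinct, 6 d.p.).
Lovász: ϑ = −17(-sqrt(17)/2 - 1/2)/(8+-(-sqrt(17)/2 - 1/2)) = sqrt(17).
≈ 4.12311 (to 5 d.p.).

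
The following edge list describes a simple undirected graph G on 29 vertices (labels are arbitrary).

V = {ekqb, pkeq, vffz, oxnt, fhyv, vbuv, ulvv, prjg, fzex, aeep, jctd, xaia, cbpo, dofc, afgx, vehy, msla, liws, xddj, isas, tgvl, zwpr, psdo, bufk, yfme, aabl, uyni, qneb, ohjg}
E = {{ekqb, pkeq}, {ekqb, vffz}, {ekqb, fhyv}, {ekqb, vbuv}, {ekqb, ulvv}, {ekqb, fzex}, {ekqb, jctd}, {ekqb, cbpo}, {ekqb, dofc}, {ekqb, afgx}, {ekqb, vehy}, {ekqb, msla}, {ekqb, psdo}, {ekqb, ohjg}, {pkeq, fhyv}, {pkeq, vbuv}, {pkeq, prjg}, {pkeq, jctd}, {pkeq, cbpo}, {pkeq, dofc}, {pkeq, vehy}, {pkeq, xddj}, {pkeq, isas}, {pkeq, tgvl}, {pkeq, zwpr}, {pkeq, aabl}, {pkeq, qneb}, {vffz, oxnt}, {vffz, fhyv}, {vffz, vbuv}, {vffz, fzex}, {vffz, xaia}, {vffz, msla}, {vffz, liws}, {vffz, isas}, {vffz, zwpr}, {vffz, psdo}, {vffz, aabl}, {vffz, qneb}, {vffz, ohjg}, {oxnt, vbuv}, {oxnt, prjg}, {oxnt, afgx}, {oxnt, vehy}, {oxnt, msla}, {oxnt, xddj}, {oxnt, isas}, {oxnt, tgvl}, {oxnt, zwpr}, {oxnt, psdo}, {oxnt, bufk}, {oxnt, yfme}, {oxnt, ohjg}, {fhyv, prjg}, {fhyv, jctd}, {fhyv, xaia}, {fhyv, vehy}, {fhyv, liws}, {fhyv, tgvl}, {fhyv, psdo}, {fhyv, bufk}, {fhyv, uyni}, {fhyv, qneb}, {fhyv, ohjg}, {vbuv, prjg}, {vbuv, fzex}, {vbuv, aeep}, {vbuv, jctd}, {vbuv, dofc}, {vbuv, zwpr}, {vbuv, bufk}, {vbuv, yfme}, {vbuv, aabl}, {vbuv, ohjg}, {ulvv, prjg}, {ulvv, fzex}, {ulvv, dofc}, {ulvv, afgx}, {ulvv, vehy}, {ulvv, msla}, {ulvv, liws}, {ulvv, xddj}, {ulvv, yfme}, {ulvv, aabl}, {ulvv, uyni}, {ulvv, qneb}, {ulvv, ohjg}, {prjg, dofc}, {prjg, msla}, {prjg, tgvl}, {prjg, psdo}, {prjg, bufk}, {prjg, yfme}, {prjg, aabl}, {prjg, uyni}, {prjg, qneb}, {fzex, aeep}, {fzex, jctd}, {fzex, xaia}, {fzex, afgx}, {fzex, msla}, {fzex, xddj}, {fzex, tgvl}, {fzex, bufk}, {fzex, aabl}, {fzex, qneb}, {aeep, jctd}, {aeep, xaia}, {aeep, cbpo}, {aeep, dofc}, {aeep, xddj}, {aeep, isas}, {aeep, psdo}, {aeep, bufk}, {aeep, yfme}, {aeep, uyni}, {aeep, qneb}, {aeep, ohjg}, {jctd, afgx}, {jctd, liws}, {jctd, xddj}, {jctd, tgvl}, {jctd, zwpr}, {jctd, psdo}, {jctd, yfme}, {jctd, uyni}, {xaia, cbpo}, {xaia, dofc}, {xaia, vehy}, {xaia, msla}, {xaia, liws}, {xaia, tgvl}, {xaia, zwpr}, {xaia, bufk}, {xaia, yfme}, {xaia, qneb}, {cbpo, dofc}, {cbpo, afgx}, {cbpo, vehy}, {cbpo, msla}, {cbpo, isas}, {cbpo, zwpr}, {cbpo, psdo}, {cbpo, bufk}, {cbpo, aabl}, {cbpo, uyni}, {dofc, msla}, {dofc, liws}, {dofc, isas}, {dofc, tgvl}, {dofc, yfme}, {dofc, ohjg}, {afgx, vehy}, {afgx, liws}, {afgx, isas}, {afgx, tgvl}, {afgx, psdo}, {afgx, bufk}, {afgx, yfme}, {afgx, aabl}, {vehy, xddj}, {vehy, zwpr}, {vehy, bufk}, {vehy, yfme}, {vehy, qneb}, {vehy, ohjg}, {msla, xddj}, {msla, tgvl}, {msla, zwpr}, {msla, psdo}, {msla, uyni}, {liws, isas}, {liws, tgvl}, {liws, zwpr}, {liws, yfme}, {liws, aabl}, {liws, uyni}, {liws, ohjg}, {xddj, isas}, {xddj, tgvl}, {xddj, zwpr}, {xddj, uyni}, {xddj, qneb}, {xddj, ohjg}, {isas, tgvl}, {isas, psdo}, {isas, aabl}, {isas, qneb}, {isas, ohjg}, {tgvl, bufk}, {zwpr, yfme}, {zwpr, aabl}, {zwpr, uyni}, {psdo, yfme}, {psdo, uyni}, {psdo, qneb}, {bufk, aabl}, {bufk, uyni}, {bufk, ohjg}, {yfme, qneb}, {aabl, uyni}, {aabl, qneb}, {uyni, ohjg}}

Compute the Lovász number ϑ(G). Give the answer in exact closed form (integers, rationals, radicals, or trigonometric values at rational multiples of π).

N(liws) = {vffz, fhyv, ulvv, jctd, xaia, dofc, afgx, isas, tgvl, zwpr, yfme, aabl, uyni, ohjg}, |N(liws)| = 14.
N(tgvl) = {pkeq, oxnt, fhyv, prjg, fzex, jctd, xaia, dofc, afgx, msla, liws, xddj, isas, bufk}, |N(tgvl)| = 14.
deg(msla) = 14; N(msla) = {ekqb, vffz, oxnt, ulvv, prjg, fzex, xaia, cbpo, dofc, xddj, tgvl, zwpr, psdo, uyni}.
N(qneb) = {pkeq, vffz, fhyv, ulvv, prjg, fzex, aeep, xaia, vehy, xddj, isas, psdo, yfme, aabl}, |N(qneb)| = 14.
14-regular, N=29; strongly regular (29,14,6,7).
A has 3 distinct eigenvalues ≈ [14.0, 2.1926, -3.1926].
ϑ = −N·λ_min/(λ_max−λ_min) = −29·(-sqrt(29)/2 - 1/2)/(14−(-sqrt(29)/2 - 1/2)) = sqrt(29).
= 5.3851648… (decimal).

sqrt(29)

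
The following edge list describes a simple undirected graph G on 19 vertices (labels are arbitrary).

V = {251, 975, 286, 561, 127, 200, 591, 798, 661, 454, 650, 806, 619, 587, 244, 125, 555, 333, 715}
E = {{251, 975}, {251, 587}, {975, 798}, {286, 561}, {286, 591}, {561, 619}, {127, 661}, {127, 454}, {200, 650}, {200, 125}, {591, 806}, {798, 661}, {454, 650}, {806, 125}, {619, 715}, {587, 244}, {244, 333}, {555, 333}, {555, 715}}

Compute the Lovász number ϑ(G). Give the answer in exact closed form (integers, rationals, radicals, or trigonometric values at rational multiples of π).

deg(286) = 2; N(286) = {561, 591}.
N(591) = {286, 806}, |N(591)| = 2.
deg(454) = 2; N(454) = {127, 650}.
deg(806) = 2; N(806) = {591, 125}.
deg(v) = 2 for all v (|V|=19); a single 19-cycle (edge-transitive).
Distinct eigenvalues (to 3 d.p.): [2.0, 1.892, 1.578, 1.094, 0.491, -0.165, -0.803, -1.355, -1.759, -1.973].
Lovász (edge-transitive): ϑ = −19·(-2*cos(pi/19))/((2)−(-2*cos(pi/19))) = 19*cos(pi/19)/(cos(pi/19) + 1).
ϑ(G) ≈ 9.434771374.
Check 9 ≤ 19*cos(pi/19)/(cos(pi/19) + 1) ≤ 10: both strict.

19*cos(pi/19)/(cos(pi/19) + 1)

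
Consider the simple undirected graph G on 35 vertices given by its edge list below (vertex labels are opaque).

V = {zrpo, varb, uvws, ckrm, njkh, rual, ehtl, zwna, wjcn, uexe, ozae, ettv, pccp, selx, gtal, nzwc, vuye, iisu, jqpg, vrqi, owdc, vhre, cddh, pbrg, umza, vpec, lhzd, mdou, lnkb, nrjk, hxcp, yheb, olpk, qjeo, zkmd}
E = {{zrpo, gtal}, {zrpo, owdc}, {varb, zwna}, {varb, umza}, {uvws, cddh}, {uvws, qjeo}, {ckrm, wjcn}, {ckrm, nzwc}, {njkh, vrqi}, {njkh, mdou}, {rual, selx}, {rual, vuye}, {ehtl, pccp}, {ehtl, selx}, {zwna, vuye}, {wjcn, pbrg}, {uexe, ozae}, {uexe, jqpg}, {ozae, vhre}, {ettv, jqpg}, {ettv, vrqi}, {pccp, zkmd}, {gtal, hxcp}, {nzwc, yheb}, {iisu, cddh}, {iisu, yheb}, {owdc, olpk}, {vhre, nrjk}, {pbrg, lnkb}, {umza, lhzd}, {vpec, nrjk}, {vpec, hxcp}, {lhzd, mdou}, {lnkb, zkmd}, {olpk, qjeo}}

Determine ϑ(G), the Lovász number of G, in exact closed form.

Vertex uvws has 2 neighbors: cddh, qjeo.
deg(pbrg) = 2; N(pbrg) = {wjcn, lnkb}.
deg(mdou) = 2; N(mdou) = {njkh, lhzd}.
Vertex wjcn has 2 neighbors: ckrm, pbrg.
Every vertex has degree 2 (N=35); this is C_{35}, the 35-cycle.
spec(A) ≈ [2.0, 1.968, 1.872, 1.717, 1.506, 1.247, 0.948, 0.618, 0.268, -0.09, -0.445, -0.786, -1.102, -1.382, -1.618, -1.802, -1.928, -1.992] (distinct, 3 d.p.).
Lovász: ϑ = −35(-2*cos(pi/35))/(2+-(-1)*2*cos(pi/35)) = 35*cos(pi/35)/(cos(pi/35) + 1).
≈ 17.4647040 (to 7 d.p.).
Lovász sandwich 17 ≤ 35*cos(pi/35)/(cos(pi/35) + 1) ≤ 18: both strict.

35*cos(pi/35)/(cos(pi/35) + 1)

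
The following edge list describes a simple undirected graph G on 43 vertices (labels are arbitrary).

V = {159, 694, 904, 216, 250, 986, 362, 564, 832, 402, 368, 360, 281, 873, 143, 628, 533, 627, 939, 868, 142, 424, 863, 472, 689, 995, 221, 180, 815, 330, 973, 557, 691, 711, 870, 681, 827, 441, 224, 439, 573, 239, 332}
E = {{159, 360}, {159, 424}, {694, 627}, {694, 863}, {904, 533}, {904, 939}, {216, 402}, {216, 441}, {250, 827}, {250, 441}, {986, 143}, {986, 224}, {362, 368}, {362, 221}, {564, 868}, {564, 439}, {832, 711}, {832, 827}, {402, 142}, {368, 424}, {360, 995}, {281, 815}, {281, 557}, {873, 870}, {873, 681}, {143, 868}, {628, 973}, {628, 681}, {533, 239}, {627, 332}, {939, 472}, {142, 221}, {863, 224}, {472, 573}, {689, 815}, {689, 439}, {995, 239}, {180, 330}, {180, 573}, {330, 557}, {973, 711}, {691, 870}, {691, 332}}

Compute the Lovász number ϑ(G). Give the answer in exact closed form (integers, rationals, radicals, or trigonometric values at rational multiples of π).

N(827) = {250, 832}, |N(827)| = 2.
deg(180) = 2; N(180) = {330, 573}.
Vertex 239 has 2 neighbors: 533, 995.
deg(832) = 2; N(832) = {711, 827}.
43-vertex 2-regular graph: the odd cycle C_{43}.
spec(A) ≈ [2.0, 1.97869, 1.9152, 1.8109, 1.668, 1.48954, 1.27935, 1.04188, 0.78221, 0.50587, 0.21874, -0.07304, -0.36327, -0.64576, -0.91448, -1.16372, -1.38815, -1.58299, -1.7441, -1.86803, -1.95215, -1.99466] (distinct, 5 d.p.).
Lovász (edge-transitive): ϑ = −43·(-2*cos(pi/43))/((2)−(-2*cos(pi/43))) = 43*cos(pi/43)/(cos(pi/43) + 1).
Numerically 21.471283746.
Lovász sandwich 21 ≤ 43*cos(pi/43)/(cos(pi/43) + 1) ≤ 22: both strict.

43*cos(pi/43)/(cos(pi/43) + 1)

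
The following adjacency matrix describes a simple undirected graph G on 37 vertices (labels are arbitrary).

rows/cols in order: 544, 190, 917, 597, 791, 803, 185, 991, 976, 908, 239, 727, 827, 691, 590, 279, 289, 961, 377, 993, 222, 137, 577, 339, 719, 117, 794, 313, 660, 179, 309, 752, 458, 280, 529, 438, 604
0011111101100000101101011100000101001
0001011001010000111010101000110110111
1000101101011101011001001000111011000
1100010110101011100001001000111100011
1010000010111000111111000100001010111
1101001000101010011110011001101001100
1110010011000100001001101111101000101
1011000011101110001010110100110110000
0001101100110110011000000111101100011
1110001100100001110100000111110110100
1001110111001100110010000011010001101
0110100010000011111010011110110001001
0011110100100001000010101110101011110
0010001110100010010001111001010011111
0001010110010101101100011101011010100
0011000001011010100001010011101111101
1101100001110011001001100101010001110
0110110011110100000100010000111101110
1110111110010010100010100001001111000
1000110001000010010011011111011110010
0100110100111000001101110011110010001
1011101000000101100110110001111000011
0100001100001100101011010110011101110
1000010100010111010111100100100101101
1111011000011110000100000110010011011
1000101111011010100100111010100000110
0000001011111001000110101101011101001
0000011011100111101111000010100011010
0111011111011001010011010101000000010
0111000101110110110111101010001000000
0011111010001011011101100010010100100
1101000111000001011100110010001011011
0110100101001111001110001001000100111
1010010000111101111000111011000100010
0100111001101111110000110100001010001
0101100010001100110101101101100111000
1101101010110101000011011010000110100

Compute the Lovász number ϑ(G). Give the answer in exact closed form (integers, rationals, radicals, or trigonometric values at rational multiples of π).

sqrt(37)

Vertex 222 has 18 neighbors: 190, 791, 803, 991, 239, 727, 827, 377, 993, 137, 577, 339, 794, 313, 660, 179, 458, 604.
deg(577) = 18; N(577) = {190, 185, 991, 827, 691, 289, 377, 222, 137, 339, 117, 794, 179, 309, 752, 280, 529, 438}.
Vertex 791 has 18 neighbors: 544, 917, 976, 239, 727, 827, 289, 961, 377, 993, 222, 137, 117, 309, 458, 529, 438, 604.
deg(544) = 18; N(544) = {917, 597, 791, 803, 185, 991, 908, 239, 289, 377, 993, 137, 339, 719, 117, 752, 280, 604}.
G on 37 vertices is 18-regular; strongly regular (37,18,8,9).
The 3 distinct eigenvalues: [18.0, 2.54138, -3.54138].
With N=37: ϑ(G) = 37·(-(-sqrt(37)/2 - 1/2))/(18−(-sqrt(37)/2 - 1/2)) = sqrt(37).
Numerically 6.082763.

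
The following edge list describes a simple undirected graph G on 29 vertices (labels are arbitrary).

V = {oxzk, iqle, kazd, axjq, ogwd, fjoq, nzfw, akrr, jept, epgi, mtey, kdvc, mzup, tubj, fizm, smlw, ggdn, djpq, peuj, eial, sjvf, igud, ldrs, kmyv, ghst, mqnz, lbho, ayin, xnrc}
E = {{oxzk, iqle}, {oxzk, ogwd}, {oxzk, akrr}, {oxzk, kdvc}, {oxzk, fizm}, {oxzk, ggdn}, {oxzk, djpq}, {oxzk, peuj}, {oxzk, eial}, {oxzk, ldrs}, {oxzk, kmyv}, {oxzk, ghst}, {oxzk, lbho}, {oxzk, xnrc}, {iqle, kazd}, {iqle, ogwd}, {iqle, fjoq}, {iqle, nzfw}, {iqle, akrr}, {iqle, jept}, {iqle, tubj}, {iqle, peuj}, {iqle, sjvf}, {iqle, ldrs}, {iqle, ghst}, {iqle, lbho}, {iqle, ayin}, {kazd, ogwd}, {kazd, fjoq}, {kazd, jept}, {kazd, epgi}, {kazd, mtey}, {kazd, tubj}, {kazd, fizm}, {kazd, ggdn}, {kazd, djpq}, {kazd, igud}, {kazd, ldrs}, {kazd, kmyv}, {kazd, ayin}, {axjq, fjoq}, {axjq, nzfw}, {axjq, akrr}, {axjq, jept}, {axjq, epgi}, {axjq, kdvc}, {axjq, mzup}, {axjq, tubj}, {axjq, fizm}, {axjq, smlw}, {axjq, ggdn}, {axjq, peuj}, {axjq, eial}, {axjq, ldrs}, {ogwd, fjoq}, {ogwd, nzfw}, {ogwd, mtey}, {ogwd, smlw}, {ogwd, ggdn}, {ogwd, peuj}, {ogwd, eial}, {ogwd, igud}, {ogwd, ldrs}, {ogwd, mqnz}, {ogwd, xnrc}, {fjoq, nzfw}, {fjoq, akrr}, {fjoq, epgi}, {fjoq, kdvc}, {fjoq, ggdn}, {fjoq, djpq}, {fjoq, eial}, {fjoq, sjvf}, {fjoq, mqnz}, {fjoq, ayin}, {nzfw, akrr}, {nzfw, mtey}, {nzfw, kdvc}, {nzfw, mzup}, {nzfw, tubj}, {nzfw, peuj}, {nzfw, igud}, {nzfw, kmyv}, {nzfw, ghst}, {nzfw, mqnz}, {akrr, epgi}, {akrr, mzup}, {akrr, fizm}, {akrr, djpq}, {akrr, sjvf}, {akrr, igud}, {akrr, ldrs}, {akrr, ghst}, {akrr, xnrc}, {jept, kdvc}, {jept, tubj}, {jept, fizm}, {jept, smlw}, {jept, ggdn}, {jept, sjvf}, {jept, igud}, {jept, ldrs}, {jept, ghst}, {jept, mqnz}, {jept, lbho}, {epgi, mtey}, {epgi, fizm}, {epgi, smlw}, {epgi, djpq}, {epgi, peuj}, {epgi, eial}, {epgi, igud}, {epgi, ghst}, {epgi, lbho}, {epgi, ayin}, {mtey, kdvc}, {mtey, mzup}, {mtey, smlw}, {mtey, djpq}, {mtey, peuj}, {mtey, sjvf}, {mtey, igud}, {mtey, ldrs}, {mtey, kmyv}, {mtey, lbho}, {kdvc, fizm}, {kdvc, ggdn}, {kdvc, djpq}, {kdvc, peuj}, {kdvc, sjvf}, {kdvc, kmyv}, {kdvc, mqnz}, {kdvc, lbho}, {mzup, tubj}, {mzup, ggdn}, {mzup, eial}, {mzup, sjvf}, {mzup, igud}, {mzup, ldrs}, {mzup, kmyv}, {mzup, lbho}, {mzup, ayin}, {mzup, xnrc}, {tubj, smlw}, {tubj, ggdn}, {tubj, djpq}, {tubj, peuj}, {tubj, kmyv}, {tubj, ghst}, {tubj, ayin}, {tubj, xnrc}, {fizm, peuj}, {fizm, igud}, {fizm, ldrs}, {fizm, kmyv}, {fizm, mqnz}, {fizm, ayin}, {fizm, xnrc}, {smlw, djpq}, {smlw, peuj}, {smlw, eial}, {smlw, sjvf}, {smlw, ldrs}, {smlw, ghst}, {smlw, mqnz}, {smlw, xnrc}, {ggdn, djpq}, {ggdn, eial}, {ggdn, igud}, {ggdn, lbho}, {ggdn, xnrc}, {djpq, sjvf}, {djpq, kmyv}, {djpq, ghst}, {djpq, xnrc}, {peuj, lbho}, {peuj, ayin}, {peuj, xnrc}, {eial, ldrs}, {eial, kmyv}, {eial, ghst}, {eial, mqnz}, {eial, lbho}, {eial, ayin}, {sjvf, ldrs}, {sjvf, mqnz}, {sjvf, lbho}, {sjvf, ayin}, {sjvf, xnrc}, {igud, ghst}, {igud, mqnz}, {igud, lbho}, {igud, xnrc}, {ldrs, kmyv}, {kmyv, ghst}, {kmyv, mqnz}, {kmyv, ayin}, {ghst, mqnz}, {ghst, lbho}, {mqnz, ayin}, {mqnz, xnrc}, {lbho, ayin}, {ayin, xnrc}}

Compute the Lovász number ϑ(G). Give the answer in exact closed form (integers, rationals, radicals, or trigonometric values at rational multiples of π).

deg(ogwd) = 14; N(ogwd) = {oxzk, iqle, kazd, fjoq, nzfw, mtey, smlw, ggdn, peuj, eial, igud, ldrs, mqnz, xnrc}.
Vertex oxzk has 14 neighbors: iqle, ogwd, akrr, kdvc, fizm, ggdn, djpq, peuj, eial, ldrs, kmyv, ghst, lbho, xnrc.
Vertex kazd has 14 neighbors: iqle, ogwd, fjoq, jept, epgi, mtey, tubj, fizm, ggdn, djpq, igud, ldrs, kmyv, ayin.
Vertex axjq has 14 neighbors: fjoq, nzfw, akrr, jept, epgi, kdvc, mzup, tubj, fizm, smlw, ggdn, peuj, eial, ldrs.
G on 29 vertices is 14-regular; SR(29,14,6,7) — a Paley graph.
A has 3 distinct eigenvalues ≈ [14.0, 2.192582, -3.192582].
−29·(-sqrt(29)/2 - 1/2) / ((14)−(-sqrt(29)/2 - 1/2)) = sqrt(29) = ϑ(G).
Numerically 5.38516.

sqrt(29)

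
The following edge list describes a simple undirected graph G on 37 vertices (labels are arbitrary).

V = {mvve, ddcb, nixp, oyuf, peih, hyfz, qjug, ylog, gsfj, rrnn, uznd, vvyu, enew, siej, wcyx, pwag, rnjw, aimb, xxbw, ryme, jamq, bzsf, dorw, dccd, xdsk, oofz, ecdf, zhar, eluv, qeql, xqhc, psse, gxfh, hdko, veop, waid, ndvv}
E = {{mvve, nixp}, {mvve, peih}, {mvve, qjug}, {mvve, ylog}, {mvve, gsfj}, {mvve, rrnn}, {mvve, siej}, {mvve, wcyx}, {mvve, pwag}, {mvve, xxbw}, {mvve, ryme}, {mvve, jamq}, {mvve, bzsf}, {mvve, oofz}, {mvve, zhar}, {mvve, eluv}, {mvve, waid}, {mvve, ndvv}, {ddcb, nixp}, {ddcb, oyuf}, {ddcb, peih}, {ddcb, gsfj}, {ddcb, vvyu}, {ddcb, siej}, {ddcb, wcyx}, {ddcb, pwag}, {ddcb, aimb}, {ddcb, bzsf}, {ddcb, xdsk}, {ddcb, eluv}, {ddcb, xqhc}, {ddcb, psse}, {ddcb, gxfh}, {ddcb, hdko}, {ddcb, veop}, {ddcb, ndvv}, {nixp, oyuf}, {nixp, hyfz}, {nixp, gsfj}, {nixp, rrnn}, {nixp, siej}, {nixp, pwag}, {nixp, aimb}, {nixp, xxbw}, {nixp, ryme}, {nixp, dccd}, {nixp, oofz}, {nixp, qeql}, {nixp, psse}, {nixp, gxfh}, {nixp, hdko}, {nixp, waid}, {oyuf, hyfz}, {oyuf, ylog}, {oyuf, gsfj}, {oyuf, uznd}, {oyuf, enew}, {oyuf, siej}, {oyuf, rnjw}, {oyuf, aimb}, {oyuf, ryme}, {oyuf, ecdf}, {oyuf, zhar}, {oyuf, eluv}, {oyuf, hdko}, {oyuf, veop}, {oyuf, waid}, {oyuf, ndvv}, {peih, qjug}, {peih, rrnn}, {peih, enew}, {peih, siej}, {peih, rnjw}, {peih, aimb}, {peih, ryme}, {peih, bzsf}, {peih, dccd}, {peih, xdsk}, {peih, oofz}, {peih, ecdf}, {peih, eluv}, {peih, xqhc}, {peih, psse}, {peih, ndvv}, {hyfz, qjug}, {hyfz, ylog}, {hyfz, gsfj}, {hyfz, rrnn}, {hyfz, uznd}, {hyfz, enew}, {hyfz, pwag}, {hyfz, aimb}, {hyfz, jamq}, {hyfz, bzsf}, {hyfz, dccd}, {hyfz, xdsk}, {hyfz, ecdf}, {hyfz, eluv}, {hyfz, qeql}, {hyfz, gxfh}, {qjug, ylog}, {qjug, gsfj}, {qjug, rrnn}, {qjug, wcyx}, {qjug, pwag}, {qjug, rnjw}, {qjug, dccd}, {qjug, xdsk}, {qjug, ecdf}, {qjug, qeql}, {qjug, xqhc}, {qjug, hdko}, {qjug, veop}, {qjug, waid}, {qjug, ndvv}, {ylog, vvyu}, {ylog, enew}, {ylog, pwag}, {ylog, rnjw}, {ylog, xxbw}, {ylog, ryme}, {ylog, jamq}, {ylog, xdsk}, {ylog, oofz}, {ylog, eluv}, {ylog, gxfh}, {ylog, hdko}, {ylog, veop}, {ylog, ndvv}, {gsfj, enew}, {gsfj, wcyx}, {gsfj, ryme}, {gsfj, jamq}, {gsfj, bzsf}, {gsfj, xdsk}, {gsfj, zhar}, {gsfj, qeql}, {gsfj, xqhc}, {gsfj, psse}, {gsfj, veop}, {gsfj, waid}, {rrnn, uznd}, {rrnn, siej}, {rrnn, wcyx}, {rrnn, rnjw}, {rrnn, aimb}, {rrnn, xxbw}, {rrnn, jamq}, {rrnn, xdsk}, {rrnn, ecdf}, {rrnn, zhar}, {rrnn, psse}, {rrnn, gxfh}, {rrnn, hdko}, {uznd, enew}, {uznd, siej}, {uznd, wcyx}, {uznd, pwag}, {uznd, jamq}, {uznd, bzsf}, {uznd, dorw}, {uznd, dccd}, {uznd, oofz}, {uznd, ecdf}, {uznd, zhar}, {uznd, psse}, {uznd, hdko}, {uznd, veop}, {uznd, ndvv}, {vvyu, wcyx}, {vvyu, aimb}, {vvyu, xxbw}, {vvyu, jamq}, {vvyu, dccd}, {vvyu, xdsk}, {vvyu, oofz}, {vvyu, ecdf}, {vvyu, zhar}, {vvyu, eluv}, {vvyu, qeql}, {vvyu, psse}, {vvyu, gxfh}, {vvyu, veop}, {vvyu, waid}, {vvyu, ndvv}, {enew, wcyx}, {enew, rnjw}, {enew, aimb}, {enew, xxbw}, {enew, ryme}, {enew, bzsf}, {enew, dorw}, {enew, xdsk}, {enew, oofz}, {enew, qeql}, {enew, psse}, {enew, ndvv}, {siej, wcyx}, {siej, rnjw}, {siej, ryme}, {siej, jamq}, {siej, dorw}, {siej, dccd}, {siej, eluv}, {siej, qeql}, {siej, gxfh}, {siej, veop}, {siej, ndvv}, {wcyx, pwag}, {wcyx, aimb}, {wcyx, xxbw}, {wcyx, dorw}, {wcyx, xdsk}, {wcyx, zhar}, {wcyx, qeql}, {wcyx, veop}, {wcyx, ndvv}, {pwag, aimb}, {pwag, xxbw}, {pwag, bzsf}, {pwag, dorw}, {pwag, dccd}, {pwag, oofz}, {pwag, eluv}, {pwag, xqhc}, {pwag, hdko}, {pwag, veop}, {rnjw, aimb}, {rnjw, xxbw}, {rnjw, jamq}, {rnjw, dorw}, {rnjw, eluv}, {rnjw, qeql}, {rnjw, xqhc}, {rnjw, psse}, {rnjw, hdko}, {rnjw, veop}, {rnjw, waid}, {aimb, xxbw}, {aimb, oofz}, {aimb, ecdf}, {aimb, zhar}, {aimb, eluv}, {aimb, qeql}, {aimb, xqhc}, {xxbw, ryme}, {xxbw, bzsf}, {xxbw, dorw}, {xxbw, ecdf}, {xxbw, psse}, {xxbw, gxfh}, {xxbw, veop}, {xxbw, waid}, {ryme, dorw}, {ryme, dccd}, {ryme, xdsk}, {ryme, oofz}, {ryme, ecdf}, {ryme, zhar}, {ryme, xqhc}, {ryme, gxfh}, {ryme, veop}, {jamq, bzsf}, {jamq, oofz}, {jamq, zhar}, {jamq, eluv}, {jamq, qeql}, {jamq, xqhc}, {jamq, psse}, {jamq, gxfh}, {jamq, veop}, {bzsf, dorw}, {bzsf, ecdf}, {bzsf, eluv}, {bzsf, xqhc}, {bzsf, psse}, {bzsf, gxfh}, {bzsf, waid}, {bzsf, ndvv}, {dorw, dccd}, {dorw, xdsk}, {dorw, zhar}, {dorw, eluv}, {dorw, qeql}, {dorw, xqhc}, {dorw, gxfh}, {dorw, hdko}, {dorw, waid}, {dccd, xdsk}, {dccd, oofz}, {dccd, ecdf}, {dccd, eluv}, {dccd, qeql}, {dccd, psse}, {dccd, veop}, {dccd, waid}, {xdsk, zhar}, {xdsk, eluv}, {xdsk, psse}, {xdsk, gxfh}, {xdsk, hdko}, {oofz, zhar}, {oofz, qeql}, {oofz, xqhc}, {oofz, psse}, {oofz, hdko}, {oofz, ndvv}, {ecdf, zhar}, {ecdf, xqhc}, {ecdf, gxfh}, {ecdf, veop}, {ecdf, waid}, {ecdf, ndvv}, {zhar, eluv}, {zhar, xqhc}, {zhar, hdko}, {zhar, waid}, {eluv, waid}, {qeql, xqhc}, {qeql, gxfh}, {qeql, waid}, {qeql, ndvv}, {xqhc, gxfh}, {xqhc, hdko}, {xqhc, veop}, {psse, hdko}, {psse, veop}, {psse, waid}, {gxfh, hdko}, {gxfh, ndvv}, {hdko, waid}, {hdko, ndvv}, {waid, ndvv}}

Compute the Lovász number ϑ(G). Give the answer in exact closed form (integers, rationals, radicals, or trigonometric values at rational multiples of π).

N(uznd) = {oyuf, hyfz, rrnn, enew, siej, wcyx, pwag, jamq, bzsf, dorw, dccd, oofz, ecdf, zhar, psse, hdko, veop, ndvv}, |N(uznd)| = 18.
N(pwag) = {mvve, ddcb, nixp, hyfz, qjug, ylog, uznd, wcyx, aimb, xxbw, bzsf, dorw, dccd, oofz, eluv, xqhc, hdko, veop}, |N(pwag)| = 18.
Vertex zhar has 18 neighbors: mvve, oyuf, gsfj, rrnn, uznd, vvyu, wcyx, aimb, ryme, jamq, dorw, xdsk, oofz, ecdf, eluv, xqhc, hdko, waid.
deg(ylog) = 18; N(ylog) = {mvve, oyuf, hyfz, qjug, vvyu, enew, pwag, rnjw, xxbw, ryme, jamq, xdsk, oofz, eluv, gxfh, hdko, veop, ndvv}.
18-regular, N=37; strongly regular (37,18,8,9).
spec(A) ≈ [18.0, 2.541381, -3.541381] (distinct, 6 d.p.).
−37·(-sqrt(37)/2 - 1/2) / ((18)−(-sqrt(37)/2 - 1/2)) = sqrt(37) = ϑ(G).
≈ 6.08276253 (to 8 d.p.).

sqrt(37)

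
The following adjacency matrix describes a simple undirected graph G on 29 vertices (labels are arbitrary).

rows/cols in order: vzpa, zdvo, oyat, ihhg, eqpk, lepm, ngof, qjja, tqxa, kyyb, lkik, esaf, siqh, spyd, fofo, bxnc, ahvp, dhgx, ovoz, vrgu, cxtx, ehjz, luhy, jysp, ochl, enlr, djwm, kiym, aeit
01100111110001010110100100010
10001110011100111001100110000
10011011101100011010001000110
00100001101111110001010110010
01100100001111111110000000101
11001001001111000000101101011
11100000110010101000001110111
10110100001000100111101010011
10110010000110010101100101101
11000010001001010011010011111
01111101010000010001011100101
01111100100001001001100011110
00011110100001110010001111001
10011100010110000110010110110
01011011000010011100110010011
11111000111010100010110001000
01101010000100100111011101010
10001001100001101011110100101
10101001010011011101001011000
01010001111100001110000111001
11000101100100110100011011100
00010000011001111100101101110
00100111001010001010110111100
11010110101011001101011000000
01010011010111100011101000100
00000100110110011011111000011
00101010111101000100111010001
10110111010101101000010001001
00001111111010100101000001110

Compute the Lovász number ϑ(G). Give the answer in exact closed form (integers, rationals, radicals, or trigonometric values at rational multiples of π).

deg(kyyb) = 14; N(kyyb) = {vzpa, zdvo, ngof, lkik, spyd, bxnc, ovoz, vrgu, ehjz, ochl, enlr, djwm, kiym, aeit}.
deg(vrgu) = 14; N(vrgu) = {zdvo, ihhg, qjja, tqxa, kyyb, lkik, esaf, ahvp, dhgx, ovoz, jysp, ochl, enlr, aeit}.
N(djwm) = {oyat, eqpk, ngof, tqxa, kyyb, lkik, esaf, spyd, dhgx, cxtx, ehjz, luhy, ochl, aeit}, |N(djwm)| = 14.
deg(ehjz) = 14; N(ehjz) = {ihhg, kyyb, lkik, spyd, fofo, bxnc, ahvp, dhgx, cxtx, luhy, jysp, enlr, djwm, kiym}.
G on 29 vertices is 14-regular; strongly regular (29,14,6,7).
A has 3 distinct eigenvalues ≈ [14.0, 2.193, -3.193].
ϑ = −N·λ_min/(λ_max−λ_min) = −29·(-sqrt(29)/2 - 1/2)/(14−(-sqrt(29)/2 - 1/2)) = sqrt(29).
≈ 5.385165 (to 6 d.p.).

sqrt(29)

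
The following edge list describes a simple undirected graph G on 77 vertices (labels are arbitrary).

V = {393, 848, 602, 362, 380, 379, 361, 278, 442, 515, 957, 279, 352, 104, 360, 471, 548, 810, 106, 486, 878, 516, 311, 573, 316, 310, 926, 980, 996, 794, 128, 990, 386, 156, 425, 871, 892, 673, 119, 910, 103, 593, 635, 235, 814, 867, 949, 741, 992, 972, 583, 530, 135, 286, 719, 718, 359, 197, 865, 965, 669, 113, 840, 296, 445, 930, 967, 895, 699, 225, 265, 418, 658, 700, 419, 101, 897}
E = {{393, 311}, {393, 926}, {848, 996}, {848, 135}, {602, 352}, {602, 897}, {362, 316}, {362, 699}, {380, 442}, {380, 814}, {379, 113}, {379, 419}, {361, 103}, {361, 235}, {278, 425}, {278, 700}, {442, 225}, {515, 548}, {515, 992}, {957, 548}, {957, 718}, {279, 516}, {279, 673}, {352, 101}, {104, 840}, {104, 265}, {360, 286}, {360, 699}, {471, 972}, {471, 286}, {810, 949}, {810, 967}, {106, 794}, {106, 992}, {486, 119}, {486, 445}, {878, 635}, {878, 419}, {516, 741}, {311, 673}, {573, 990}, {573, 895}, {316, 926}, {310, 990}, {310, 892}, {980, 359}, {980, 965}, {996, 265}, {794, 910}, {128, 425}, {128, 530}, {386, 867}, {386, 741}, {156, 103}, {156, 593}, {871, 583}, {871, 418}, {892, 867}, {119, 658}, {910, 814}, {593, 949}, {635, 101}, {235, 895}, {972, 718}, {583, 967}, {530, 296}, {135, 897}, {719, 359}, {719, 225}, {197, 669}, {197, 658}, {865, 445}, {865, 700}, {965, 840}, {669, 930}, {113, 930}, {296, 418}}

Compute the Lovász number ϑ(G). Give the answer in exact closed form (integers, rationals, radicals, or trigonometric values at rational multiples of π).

77*cos(pi/77)/(cos(pi/77) + 1)

N(135) = {848, 897}, |N(135)| = 2.
N(103) = {361, 156}, |N(103)| = 2.
Vertex 286 has 2 neighbors: 360, 471.
deg(741) = 2; N(741) = {516, 386}.
G on 77 vertices is 2-regular; a single 77-cycle (edge-transitive).
spec(A) ≈ [2.0, 1.993, 1.973, 1.94, 1.894, 1.836, 1.765, 1.683, 1.589, 1.484, 1.37, 1.247, 1.115, 0.976, 0.831, 0.68, 0.524, 0.365, 0.204, 0.041, -0.122, -0.285, -0.445, -0.602, -0.756, -0.904, -1.047, -1.182, -1.31, -1.429, -1.538, -1.637, -1.725, -1.802, -1.867, -1.919, -1.959, -1.985, -1.998] (distinct, 3 d.p.).
λ_max=2, λ_min=-2*cos(pi/77); ϑ = −77·λ_min/(λ_max−λ_min) = 77*cos(pi/77)/(cos(pi/77) + 1).
= 38.4840… (decimal).
Sandwich: α(G)=38 ≤ ϑ(G)=77*cos(pi/77)/(cos(pi/77) + 1) ≤ χ(Ḡ)=39 (both strict).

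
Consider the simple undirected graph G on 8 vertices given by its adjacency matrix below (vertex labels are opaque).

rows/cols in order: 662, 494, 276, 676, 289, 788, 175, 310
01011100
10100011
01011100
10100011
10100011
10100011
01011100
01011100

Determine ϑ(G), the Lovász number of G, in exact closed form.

4

deg(788) = 4; N(788) = {662, 276, 175, 310}.
Vertex 276 has 4 neighbors: 494, 676, 289, 788.
deg(175) = 4; N(175) = {494, 676, 289, 788}.
deg(494) = 4; N(494) = {662, 276, 175, 310}.
2 parts of sizes [4, 4]; α(G) = 4 = ϑ (perfect).
≈ 4.00000 (to 5 d.p.).
Check 4 ≤ 4 ≤ 4: collapsed.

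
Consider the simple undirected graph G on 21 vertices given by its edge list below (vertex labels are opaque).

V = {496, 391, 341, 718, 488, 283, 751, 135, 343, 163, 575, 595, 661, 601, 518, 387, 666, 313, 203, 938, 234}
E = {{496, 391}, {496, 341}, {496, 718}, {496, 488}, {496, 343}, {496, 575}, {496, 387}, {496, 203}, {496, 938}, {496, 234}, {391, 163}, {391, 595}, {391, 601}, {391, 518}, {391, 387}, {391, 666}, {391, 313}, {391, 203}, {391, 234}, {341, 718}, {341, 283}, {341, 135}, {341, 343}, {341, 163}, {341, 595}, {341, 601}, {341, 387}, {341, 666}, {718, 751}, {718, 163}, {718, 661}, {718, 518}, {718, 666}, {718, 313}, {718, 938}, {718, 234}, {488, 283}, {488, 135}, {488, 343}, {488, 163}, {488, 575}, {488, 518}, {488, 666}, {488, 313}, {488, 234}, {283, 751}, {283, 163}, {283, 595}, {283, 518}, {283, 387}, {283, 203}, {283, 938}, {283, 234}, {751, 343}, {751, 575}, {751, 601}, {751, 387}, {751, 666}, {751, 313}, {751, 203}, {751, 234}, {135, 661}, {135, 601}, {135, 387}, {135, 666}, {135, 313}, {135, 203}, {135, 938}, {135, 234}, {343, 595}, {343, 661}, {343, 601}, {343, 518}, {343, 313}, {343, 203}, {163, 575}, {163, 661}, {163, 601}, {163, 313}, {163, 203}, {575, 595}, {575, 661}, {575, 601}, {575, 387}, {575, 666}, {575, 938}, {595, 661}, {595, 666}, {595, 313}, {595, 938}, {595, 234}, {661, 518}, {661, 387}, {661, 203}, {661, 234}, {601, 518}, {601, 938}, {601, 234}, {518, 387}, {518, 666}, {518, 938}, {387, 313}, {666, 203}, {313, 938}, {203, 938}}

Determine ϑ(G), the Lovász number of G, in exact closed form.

6

deg(661) = 10; N(661) = {718, 135, 343, 163, 575, 595, 518, 387, 203, 234}.
Vertex 203 has 10 neighbors: 496, 391, 283, 751, 135, 343, 163, 661, 666, 938.
Vertex 387 has 10 neighbors: 496, 391, 341, 283, 751, 135, 575, 661, 518, 313.
N(938) = {496, 718, 283, 135, 575, 595, 601, 518, 313, 203}, |N(938)| = 10.
G on 21 vertices is 10-regular; this is K(7,2), the Kneser graph.
The 3 distinct eigenvalues: [10.0, 1.0, -4.0].
Lovász: ϑ = −21(-4)/(10+-1*(-4)) = 6.
ϑ(G) ≈ 6.00000.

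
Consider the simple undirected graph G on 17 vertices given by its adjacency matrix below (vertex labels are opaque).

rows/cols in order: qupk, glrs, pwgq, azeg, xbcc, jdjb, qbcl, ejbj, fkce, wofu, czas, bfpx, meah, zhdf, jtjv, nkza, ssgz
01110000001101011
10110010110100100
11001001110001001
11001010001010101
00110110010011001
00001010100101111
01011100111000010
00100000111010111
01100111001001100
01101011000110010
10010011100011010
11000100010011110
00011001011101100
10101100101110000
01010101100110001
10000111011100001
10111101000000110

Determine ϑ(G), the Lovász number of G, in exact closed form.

sqrt(17)

Vertex bfpx has 8 neighbors: qupk, glrs, jdjb, wofu, meah, zhdf, jtjv, nkza.
deg(ssgz) = 8; N(ssgz) = {qupk, pwgq, azeg, xbcc, jdjb, ejbj, jtjv, nkza}.
Vertex azeg has 8 neighbors: qupk, glrs, xbcc, qbcl, czas, meah, jtjv, ssgz.
deg(fkce) = 8; N(fkce) = {glrs, pwgq, jdjb, qbcl, ejbj, czas, zhdf, jtjv}.
G on 17 vertices is 8-regular; Paley(17): SR with (k,λ,μ)=(8,3,4).
The 3 distinct eigenvalues: [8.0, 1.56155, -2.56155].
ϑ = −N·λ_min/(λ_max−λ_min) = −17·(-sqrt(17)/2 - 1/2)/(8−(-sqrt(17)/2 - 1/2)) = sqrt(17).
= 4.12311… (decimal).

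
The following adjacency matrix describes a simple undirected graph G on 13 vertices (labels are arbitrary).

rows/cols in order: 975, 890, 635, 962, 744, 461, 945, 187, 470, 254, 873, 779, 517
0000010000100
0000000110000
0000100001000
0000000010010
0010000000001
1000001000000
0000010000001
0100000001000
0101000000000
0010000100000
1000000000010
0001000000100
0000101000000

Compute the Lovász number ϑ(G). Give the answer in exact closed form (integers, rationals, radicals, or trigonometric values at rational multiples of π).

deg(254) = 2; N(254) = {635, 187}.
N(461) = {975, 945}, |N(461)| = 2.
deg(187) = 2; N(187) = {890, 254}.
N(779) = {962, 873}, |N(779)| = 2.
deg(v) = 2 for all v (|V|=13); this is C_{13}, the 13-cycle.
A has 7 distinct eigenvalues ≈ [2.0, 1.77091, 1.13613, 0.24107, -0.70921, -1.49702, -1.94188].
λ_max=2, λ_min=-2*cos(pi/13); ϑ = −13·λ_min/(λ_max−λ_min) = 13*cos(pi/13)/(cos(pi/13) + 1).
Numerically 6.4041686.
6 ≤ 13*cos(pi/13)/(cos(pi/13) + 1) ≤ 7: both strict.

13*cos(pi/13)/(cos(pi/13) + 1)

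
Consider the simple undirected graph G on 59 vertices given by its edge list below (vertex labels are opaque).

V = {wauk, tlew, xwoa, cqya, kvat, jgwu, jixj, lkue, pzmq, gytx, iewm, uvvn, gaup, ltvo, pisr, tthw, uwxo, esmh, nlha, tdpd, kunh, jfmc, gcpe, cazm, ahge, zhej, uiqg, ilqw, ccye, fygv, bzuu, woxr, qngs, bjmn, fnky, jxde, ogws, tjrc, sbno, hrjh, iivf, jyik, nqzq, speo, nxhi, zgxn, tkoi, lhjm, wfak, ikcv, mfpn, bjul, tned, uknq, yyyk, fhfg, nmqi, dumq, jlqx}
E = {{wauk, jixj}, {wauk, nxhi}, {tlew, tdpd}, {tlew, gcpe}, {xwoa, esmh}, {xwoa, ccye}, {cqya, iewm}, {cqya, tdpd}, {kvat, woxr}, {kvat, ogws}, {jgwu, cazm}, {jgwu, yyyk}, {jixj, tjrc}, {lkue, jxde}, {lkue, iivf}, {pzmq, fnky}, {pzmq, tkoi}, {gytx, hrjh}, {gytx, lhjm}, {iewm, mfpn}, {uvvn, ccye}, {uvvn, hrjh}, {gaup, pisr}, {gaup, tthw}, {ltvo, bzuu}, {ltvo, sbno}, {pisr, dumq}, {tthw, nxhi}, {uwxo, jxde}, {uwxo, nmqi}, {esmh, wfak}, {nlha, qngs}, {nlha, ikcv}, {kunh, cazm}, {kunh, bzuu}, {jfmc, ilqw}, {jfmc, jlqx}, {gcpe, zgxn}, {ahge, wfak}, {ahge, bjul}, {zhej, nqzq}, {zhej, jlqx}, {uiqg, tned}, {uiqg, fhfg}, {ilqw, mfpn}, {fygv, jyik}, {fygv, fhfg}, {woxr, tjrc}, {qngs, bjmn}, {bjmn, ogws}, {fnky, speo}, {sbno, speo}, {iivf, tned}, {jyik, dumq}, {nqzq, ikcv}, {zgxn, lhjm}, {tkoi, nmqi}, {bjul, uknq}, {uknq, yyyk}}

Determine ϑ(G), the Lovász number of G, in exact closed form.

Vertex tned has 2 neighbors: uiqg, iivf.
deg(jyik) = 2; N(jyik) = {fygv, dumq}.
deg(iewm) = 2; N(iewm) = {cqya, mfpn}.
N(ahge) = {wfak, bjul}, |N(ahge)| = 2.
Every vertex has degree 2 (N=59); this is C_{59}, the 59-cycle.
spec(A) ≈ [2.0, 1.9887, 1.9548, 1.8988, 1.8213, 1.7231, 1.6054, 1.4695, 1.317, 1.1496, 0.9691, 0.7776, 0.5774, 0.3706, 0.1596, -0.0532, -0.2655, -0.4747, -0.6785, -0.8746, -1.0608, -1.235, -1.3953, -1.5397, -1.6666, -1.7747, -1.8627, -1.9295, -1.9745, -1.9972] (distinct, 4 d.p.).
λ_max=2, λ_min=-2*cos(pi/59); ϑ = −59·λ_min/(λ_max−λ_min) = 59*cos(pi/59)/(cos(pi/59) + 1).
Numerically 29.479079936.
Lovász sandwich 29 ≤ 59*cos(pi/59)/(cos(pi/59) + 1) ≤ 30: both strict.

59*cos(pi/59)/(cos(pi/59) + 1)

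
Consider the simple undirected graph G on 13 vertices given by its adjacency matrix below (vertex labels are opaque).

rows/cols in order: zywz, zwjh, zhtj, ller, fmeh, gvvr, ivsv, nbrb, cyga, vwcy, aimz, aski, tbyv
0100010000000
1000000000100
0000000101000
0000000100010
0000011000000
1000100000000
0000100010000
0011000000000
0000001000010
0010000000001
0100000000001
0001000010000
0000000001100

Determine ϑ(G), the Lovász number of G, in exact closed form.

deg(aski) = 2; N(aski) = {ller, cyga}.
Vertex tbyv has 2 neighbors: vwcy, aimz.
N(zhtj) = {nbrb, vwcy}, |N(zhtj)| = 2.
deg(cyga) = 2; N(cyga) = {ivsv, aski}.
Every vertex has degree 2 (N=13); the odd cycle C_{13}.
A has 7 distinct eigenvalues ≈ [2.0, 1.77091, 1.13613, 0.24107, -0.70921, -1.49702, -1.94188].
Lovász: ϑ = −13(-2*cos(pi/13))/(2+-(-1)*2*cos(pi/13)) = 13*cos(pi/13)/(cos(pi/13) + 1).
= 6.4042… (decimal).
Check 6 ≤ 13*cos(pi/13)/(cos(pi/13) + 1) ≤ 7: both strict.

13*cos(pi/13)/(cos(pi/13) + 1)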